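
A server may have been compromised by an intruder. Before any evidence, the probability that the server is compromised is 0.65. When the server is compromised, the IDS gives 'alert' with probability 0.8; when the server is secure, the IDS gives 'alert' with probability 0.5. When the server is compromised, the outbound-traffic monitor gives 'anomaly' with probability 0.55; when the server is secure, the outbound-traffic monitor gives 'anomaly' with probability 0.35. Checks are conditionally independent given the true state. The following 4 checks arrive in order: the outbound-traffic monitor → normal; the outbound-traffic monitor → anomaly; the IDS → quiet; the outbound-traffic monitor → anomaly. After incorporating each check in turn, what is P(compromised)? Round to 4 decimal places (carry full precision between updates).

Apply Bayes' rule sequentially, carrying P(compromised) forward.
After the outbound-traffic monitor='normal': P(compromised) = 0.45·0.6500 / (0.45·0.6500 + 0.65·0.3500) ≈ 0.5625
After the outbound-traffic monitor='anomaly': P(compromised) = 0.55·0.5625 / (0.55·0.5625 + 0.35·0.4375) ≈ 0.6689
After the IDS='quiet': P(compromised) = 0.2·0.6689 / (0.2·0.6689 + 0.5·0.3311) ≈ 0.4470
After the outbound-traffic monitor='anomaly': P(compromised) = 0.55·0.4470 / (0.55·0.4470 + 0.35·0.5530) ≈ 0.5595

0.5595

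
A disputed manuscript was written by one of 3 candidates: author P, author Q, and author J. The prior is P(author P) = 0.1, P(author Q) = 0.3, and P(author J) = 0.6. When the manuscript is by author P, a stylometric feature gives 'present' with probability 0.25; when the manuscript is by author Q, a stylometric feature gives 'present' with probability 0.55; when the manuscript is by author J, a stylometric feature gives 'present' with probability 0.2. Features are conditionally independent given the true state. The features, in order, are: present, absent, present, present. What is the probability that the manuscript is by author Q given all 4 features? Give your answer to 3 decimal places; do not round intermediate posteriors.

0.818

After 'present': normaliser = 0.25·0.1000 + 0.55·0.3000 + 0.2·0.6000; P(author P) ≈ 0.0806, P(author Q) ≈ 0.5323, P(author J) ≈ 0.3871
After 'absent': normaliser = 0.75·0.0806 + 0.45·0.5323 + 0.8·0.3871; P(author P) ≈ 0.0992, P(author Q) ≈ 0.3929, P(author J) ≈ 0.5079
After 'present': normaliser = 0.25·0.0992 + 0.55·0.3929 + 0.2·0.5079; P(author P) ≈ 0.0724, P(author Q) ≈ 0.6309, P(author J) ≈ 0.2966
After 'present': normaliser = 0.25·0.0724 + 0.55·0.6309 + 0.2·0.2966; P(author P) ≈ 0.0427, P(author Q) ≈ 0.8176, P(author J) ≈ 0.1398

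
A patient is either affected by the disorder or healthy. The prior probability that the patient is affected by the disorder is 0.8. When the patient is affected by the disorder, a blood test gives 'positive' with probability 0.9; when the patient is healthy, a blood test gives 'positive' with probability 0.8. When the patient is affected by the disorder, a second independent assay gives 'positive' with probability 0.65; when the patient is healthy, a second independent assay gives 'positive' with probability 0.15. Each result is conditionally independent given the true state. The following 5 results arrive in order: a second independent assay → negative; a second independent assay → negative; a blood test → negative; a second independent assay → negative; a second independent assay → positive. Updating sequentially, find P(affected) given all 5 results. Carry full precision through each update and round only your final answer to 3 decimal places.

Each posterior becomes the prior for the next update.
After a second independent assay='negative': P(affected) = 0.35·0.8000 / (0.35·0.8000 + 0.85·0.2000) ≈ 0.6222
After a second independent assay='negative': P(affected) = 0.35·0.6222 / (0.35·0.6222 + 0.85·0.3778) ≈ 0.4041
After a blood test='negative': P(affected) = 0.1·0.4041 / (0.1·0.4041 + 0.2·0.5959) ≈ 0.2532
After a second independent assay='negative': P(affected) = 0.35·0.2532 / (0.35·0.2532 + 0.85·0.7468) ≈ 0.1225
After a second independent assay='positive': P(affected) = 0.65·0.1225 / (0.65·0.1225 + 0.15·0.8775) ≈ 0.3770

0.377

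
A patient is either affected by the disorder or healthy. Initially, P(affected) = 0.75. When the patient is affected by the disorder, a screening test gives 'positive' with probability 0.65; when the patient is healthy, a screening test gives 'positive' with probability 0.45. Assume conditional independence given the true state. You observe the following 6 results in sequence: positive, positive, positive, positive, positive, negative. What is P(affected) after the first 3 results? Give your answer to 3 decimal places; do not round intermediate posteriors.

0.900

After 'positive': P(affected) = 0.65·0.7500 / (0.65·0.7500 + 0.45·0.2500) ≈ 0.8125
After 'positive': P(affected) = 0.65·0.8125 / (0.65·0.8125 + 0.45·0.1875) ≈ 0.8622
After 'positive': P(affected) = 0.65·0.8622 / (0.65·0.8622 + 0.45·0.1378) ≈ 0.9004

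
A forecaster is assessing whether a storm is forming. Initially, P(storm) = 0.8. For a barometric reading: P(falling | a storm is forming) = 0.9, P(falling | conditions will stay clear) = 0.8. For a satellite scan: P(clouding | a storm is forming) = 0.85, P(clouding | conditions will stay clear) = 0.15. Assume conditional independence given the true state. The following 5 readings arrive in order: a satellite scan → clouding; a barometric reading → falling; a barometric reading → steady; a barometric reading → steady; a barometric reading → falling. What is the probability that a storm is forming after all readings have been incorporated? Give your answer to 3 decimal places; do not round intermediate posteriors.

0.878

After a satellite scan='clouding': P(storm) = 0.85·0.8000 / (0.85·0.8000 + 0.15·0.2000) ≈ 0.9577
After a barometric reading='falling': P(storm) = 0.9·0.9577 / (0.9·0.9577 + 0.8·0.0423) ≈ 0.9623
After a barometric reading='steady': P(storm) = 0.1·0.9623 / (0.1·0.9623 + 0.2·0.0377) ≈ 0.9273
After a barometric reading='steady': P(storm) = 0.1·0.9273 / (0.1·0.9273 + 0.2·0.0727) ≈ 0.8644
After a barometric reading='falling': P(storm) = 0.9·0.8644 / (0.9·0.8644 + 0.8·0.1356) ≈ 0.8776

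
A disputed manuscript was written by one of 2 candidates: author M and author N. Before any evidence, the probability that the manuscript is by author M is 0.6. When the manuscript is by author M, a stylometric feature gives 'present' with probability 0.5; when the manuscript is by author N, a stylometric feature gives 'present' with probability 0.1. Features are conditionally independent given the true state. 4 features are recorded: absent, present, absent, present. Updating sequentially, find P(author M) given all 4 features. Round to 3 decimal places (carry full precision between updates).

0.920

Each posterior becomes the prior for the next update.
After 'absent': P(author M) = 0.5·0.6000 / (0.5·0.6000 + 0.9·0.4000) ≈ 0.4545
After 'present': P(author M) = 0.5·0.4545 / (0.5·0.4545 + 0.1·0.5455) ≈ 0.8065
After 'absent': P(author M) = 0.5·0.8065 / (0.5·0.8065 + 0.9·0.1935) ≈ 0.6983
After 'present': P(author M) = 0.5·0.6983 / (0.5·0.6983 + 0.1·0.3017) ≈ 0.9205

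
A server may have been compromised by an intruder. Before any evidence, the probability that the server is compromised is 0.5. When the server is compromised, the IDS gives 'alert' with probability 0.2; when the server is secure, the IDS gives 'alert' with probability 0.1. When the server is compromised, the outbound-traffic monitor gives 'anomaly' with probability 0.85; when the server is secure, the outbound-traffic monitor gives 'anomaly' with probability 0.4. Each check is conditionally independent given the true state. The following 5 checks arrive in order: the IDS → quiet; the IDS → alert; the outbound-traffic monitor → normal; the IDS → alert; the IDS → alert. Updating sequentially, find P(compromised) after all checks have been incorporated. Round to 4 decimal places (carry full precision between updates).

After the IDS='quiet': P(compromised) = 0.8·0.5000 / (0.8·0.5000 + 0.9·0.5000) ≈ 0.4706
After the IDS='alert': P(compromised) = 0.2·0.4706 / (0.2·0.4706 + 0.1·0.5294) ≈ 0.6400
After the outbound-traffic monitor='normal': P(compromised) = 0.15·0.6400 / (0.15·0.6400 + 0.6·0.3600) ≈ 0.3077
After the IDS='alert': P(compromised) = 0.2·0.3077 / (0.2·0.3077 + 0.1·0.6923) ≈ 0.4706
After the IDS='alert': P(compromised) = 0.2·0.4706 / (0.2·0.4706 + 0.1·0.5294) ≈ 0.6400

0.6400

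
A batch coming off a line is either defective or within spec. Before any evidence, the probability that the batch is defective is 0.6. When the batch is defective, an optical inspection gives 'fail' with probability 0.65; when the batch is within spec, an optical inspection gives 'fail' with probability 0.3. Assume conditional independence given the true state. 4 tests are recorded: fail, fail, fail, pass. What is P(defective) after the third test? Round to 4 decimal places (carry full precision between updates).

0.9385

After 'fail': P(defective) = 0.65·0.6000 / (0.65·0.6000 + 0.3·0.4000) ≈ 0.7647
After 'fail': P(defective) = 0.65·0.7647 / (0.65·0.7647 + 0.3·0.2353) ≈ 0.8756
After 'fail': P(defective) = 0.65·0.8756 / (0.65·0.8756 + 0.3·0.1244) ≈ 0.9385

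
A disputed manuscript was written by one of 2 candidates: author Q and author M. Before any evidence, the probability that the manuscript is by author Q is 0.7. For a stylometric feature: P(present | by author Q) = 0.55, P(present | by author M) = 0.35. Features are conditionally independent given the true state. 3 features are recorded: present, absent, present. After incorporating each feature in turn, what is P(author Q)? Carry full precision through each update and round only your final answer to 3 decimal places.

After 'present': P(author Q) = 0.55·0.7000 / (0.55·0.7000 + 0.35·0.3000) ≈ 0.7857
After 'absent': P(author Q) = 0.45·0.7857 / (0.45·0.7857 + 0.65·0.2143) ≈ 0.7174
After 'present': P(author Q) = 0.55·0.7174 / (0.55·0.7174 + 0.35·0.2826) ≈ 0.7996

0.800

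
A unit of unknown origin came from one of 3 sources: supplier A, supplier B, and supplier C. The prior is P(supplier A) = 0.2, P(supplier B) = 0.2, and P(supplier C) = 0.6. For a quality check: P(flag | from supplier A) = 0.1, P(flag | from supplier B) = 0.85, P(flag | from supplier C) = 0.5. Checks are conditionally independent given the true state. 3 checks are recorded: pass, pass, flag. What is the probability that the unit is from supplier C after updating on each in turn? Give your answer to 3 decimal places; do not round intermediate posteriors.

After 'pass': normaliser = 0.9·0.2000 + 0.15·0.2000 + 0.5·0.6000; P(supplier A) ≈ 0.3529, P(supplier B) ≈ 0.0588, P(supplier C) ≈ 0.5882
After 'pass': normaliser = 0.9·0.3529 + 0.15·0.0588 + 0.5·0.5882; P(supplier A) ≈ 0.5118, P(supplier B) ≈ 0.0142, P(supplier C) ≈ 0.4739
After 'flag': normaliser = 0.1·0.5118 + 0.85·0.0142 + 0.5·0.4739; P(supplier A) ≈ 0.1705, P(supplier B) ≈ 0.0403, P(supplier C) ≈ 0.7893

0.789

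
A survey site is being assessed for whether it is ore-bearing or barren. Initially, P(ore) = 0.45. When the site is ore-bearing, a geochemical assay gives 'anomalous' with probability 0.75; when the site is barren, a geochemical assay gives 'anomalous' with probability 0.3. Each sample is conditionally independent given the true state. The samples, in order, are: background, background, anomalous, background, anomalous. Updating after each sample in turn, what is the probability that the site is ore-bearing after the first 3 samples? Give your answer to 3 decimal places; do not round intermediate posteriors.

After 'background': P(ore) = 0.25·0.4500 / (0.25·0.4500 + 0.7·0.5500) ≈ 0.2261
After 'background': P(ore) = 0.25·0.2261 / (0.25·0.2261 + 0.7·0.7739) ≈ 0.0945
After 'anomalous': P(ore) = 0.75·0.0945 / (0.75·0.0945 + 0.3·0.9055) ≈ 0.2069

0.207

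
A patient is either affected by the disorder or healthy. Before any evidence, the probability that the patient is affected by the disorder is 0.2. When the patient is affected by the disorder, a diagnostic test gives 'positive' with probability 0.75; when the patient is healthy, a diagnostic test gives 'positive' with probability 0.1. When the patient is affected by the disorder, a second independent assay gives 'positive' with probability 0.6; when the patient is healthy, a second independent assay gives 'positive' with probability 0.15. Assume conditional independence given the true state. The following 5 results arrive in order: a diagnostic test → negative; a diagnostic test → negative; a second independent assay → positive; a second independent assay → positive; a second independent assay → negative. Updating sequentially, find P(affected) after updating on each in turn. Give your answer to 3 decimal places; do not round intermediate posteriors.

0.127

After a diagnostic test='negative': P(affected) = 0.25·0.2000 / (0.25·0.2000 + 0.9·0.8000) ≈ 0.0649
After a diagnostic test='negative': P(affected) = 0.25·0.0649 / (0.25·0.0649 + 0.9·0.9351) ≈ 0.0189
After a second independent assay='positive': P(affected) = 0.6·0.0189 / (0.6·0.0189 + 0.15·0.9811) ≈ 0.0716
After a second independent assay='positive': P(affected) = 0.6·0.0716 / (0.6·0.0716 + 0.15·0.9284) ≈ 0.2358
After a second independent assay='negative': P(affected) = 0.4·0.2358 / (0.4·0.2358 + 0.85·0.7642) ≈ 0.1268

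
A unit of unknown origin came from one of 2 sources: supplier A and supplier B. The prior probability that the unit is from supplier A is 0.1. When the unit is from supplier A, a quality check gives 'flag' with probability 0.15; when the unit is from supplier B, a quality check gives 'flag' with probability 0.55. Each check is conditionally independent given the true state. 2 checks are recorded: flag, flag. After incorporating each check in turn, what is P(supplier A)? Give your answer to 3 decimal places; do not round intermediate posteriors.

Apply Bayes' rule sequentially, carrying P(supplier A) forward.
After 'flag': P(supplier A) = 0.15·0.1000 / (0.15·0.1000 + 0.55·0.9000) ≈ 0.0294
After 'flag': P(supplier A) = 0.15·0.0294 / (0.15·0.0294 + 0.55·0.9706) ≈ 0.0082

0.008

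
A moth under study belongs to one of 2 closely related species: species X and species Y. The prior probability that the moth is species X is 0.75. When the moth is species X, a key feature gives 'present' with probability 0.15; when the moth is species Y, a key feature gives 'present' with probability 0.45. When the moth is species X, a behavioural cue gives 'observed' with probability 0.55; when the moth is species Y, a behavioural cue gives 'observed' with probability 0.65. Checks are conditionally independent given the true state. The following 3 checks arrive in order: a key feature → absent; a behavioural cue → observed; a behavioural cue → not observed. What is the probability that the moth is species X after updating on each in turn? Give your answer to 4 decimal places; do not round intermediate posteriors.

0.8345

After a key feature='absent': P(species X) = 0.85·0.7500 / (0.85·0.7500 + 0.55·0.2500) ≈ 0.8226
After a behavioural cue='observed': P(species X) = 0.55·0.8226 / (0.55·0.8226 + 0.65·0.1774) ≈ 0.7969
After a behavioural cue='not observed': P(species X) = 0.45·0.7969 / (0.45·0.7969 + 0.35·0.2031) ≈ 0.8345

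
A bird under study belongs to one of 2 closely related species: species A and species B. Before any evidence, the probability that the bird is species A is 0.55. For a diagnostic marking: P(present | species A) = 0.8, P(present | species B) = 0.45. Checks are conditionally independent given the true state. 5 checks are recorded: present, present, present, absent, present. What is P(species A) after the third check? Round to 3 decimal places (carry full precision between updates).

After 'present': P(species A) = 0.8·0.5500 / (0.8·0.5500 + 0.45·0.4500) ≈ 0.6848
After 'present': P(species A) = 0.8·0.6848 / (0.8·0.6848 + 0.45·0.3152) ≈ 0.7944
After 'present': P(species A) = 0.8·0.7944 / (0.8·0.7944 + 0.45·0.2056) ≈ 0.8729

0.873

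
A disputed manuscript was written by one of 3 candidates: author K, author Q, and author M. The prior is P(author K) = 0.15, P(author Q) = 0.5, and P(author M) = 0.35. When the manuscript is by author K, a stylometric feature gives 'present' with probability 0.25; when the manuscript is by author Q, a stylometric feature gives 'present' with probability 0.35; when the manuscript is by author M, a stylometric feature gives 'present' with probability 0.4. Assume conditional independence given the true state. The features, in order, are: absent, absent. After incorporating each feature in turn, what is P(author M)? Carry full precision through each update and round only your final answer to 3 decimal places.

After 'absent': normaliser = 0.75·0.1500 + 0.65·0.5000 + 0.6·0.3500; P(author K) ≈ 0.1737, P(author Q) ≈ 0.5019, P(author M) ≈ 0.3243
After 'absent': normaliser = 0.75·0.1737 + 0.65·0.5019 + 0.6·0.3243; P(author K) ≈ 0.2001, P(author Q) ≈ 0.5010, P(author M) ≈ 0.2988

0.299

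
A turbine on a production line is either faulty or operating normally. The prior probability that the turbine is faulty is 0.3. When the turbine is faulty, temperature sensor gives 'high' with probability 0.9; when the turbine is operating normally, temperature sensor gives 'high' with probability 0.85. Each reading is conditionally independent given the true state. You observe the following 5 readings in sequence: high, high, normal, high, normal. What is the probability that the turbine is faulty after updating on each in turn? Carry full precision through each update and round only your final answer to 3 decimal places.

Each posterior becomes the prior for the next update.
After 'high': P(faulty) = 0.9·0.3000 / (0.9·0.3000 + 0.85·0.7000) ≈ 0.3121
After 'high': P(faulty) = 0.9·0.3121 / (0.9·0.3121 + 0.85·0.6879) ≈ 0.3245
After 'normal': P(faulty) = 0.1·0.3245 / (0.1·0.3245 + 0.15·0.6755) ≈ 0.2426
After 'high': P(faulty) = 0.9·0.2426 / (0.9·0.2426 + 0.85·0.7574) ≈ 0.2533
After 'normal': P(faulty) = 0.1·0.2533 / (0.1·0.2533 + 0.15·0.7467) ≈ 0.1844

0.184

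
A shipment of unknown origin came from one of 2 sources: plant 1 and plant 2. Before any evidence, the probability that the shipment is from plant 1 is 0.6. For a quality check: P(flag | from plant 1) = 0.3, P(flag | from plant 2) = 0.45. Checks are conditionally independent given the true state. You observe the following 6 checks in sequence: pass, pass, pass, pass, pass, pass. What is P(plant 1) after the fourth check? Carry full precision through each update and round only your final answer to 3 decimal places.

0.797

After 'pass': P(plant 1) = 0.7·0.6000 / (0.7·0.6000 + 0.55·0.4000) ≈ 0.6562
After 'pass': P(plant 1) = 0.7·0.6562 / (0.7·0.6562 + 0.55·0.3438) ≈ 0.7084
After 'pass': P(plant 1) = 0.7·0.7084 / (0.7·0.7084 + 0.55·0.2916) ≈ 0.7556
After 'pass': P(plant 1) = 0.7·0.7556 / (0.7·0.7556 + 0.55·0.2444) ≈ 0.7974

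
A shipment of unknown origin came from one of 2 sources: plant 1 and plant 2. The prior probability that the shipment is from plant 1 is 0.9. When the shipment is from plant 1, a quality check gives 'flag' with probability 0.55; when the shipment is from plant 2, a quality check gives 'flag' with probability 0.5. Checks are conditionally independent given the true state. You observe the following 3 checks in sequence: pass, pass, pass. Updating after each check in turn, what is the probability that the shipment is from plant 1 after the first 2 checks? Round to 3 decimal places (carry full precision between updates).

Apply Bayes' rule sequentially, carrying P(plant 1) forward.
After 'pass': P(plant 1) = 0.45·0.9000 / (0.45·0.9000 + 0.5·0.1000) ≈ 0.8901
After 'pass': P(plant 1) = 0.45·0.8901 / (0.45·0.8901 + 0.5·0.1099) ≈ 0.8794

0.879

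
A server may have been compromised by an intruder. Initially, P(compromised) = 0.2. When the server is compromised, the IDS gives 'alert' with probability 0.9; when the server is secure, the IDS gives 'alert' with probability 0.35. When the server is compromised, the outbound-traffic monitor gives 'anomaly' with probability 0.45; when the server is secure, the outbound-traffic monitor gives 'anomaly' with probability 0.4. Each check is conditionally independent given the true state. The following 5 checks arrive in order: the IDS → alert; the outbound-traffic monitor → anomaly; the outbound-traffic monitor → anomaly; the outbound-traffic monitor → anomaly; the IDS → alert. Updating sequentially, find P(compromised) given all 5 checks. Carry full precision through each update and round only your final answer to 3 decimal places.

Each posterior becomes the prior for the next update.
After the IDS='alert': P(compromised) = 0.9·0.2000 / (0.9·0.2000 + 0.35·0.8000) ≈ 0.3913
After the outbound-traffic monitor='anomaly': P(compromised) = 0.45·0.3913 / (0.45·0.3913 + 0.4·0.6087) ≈ 0.4197
After the outbound-traffic monitor='anomaly': P(compromised) = 0.45·0.4197 / (0.45·0.4197 + 0.4·0.5803) ≈ 0.4486
After the outbound-traffic monitor='anomaly': P(compromised) = 0.45·0.4486 / (0.45·0.4486 + 0.4·0.5514) ≈ 0.4779
After the IDS='alert': P(compromised) = 0.9·0.4779 / (0.9·0.4779 + 0.35·0.5221) ≈ 0.7018

0.702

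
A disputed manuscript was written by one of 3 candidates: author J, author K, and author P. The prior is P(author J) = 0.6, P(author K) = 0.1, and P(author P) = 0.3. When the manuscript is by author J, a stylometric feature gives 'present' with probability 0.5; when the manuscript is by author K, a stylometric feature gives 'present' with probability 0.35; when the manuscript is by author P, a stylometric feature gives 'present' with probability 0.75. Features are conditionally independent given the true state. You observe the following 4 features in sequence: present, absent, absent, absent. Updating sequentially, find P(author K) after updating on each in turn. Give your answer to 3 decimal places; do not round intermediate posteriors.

0.190

After 'present': normaliser = 0.5·0.6000 + 0.35·0.1000 + 0.75·0.3000; P(author J) ≈ 0.5357, P(author K) ≈ 0.0625, P(author P) ≈ 0.4018
After 'absent': normaliser = 0.5·0.5357 + 0.65·0.0625 + 0.25·0.4018; P(author J) ≈ 0.6550, P(author K) ≈ 0.0993, P(author P) ≈ 0.2456
After 'absent': normaliser = 0.5·0.6550 + 0.65·0.0993 + 0.25·0.2456; P(author J) ≈ 0.7222, P(author K) ≈ 0.1424, P(author P) ≈ 0.1354
After 'absent': normaliser = 0.5·0.7222 + 0.65·0.1424 + 0.25·0.1354; P(author J) ≈ 0.7407, P(author K) ≈ 0.1899, P(author P) ≈ 0.0694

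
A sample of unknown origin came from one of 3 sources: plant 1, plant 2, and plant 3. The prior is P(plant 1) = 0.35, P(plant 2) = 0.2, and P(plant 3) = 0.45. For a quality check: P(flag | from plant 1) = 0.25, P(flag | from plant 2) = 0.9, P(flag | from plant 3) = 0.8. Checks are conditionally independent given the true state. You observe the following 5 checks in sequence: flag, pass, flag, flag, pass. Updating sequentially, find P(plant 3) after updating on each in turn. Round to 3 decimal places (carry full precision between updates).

Each posterior becomes the prior for the next update.
After 'flag': normaliser = 0.25·0.3500 + 0.9·0.2000 + 0.8·0.4500; P(plant 1) ≈ 0.1394, P(plant 2) ≈ 0.2869, P(plant 3) ≈ 0.5737
After 'pass': normaliser = 0.75·0.1394 + 0.1·0.2869 + 0.2·0.5737; P(plant 1) ≈ 0.4217, P(plant 2) ≈ 0.1157, P(plant 3) ≈ 0.4627
After 'flag': normaliser = 0.25·0.4217 + 0.9·0.1157 + 0.8·0.4627; P(plant 1) ≈ 0.1819, P(plant 2) ≈ 0.1796, P(plant 3) ≈ 0.6385
After 'flag': normaliser = 0.25·0.1819 + 0.9·0.1796 + 0.8·0.6385; P(plant 1) ≈ 0.0633, P(plant 2) ≈ 0.2251, P(plant 3) ≈ 0.7115
After 'pass': normaliser = 0.75·0.0633 + 0.1·0.2251 + 0.2·0.7115; P(plant 1) ≈ 0.2237, P(plant 2) ≈ 0.1060, P(plant 3) ≈ 0.6702

0.670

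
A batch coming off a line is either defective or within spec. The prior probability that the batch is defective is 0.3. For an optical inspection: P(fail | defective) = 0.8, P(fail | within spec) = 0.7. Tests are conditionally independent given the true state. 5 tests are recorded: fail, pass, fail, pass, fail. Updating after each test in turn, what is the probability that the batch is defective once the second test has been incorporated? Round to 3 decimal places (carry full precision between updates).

0.246

Each posterior becomes the prior for the next update.
After 'fail': P(defective) = 0.8·0.3000 / (0.8·0.3000 + 0.7·0.7000) ≈ 0.3288
After 'pass': P(defective) = 0.2·0.3288 / (0.2·0.3288 + 0.3·0.6712) ≈ 0.2462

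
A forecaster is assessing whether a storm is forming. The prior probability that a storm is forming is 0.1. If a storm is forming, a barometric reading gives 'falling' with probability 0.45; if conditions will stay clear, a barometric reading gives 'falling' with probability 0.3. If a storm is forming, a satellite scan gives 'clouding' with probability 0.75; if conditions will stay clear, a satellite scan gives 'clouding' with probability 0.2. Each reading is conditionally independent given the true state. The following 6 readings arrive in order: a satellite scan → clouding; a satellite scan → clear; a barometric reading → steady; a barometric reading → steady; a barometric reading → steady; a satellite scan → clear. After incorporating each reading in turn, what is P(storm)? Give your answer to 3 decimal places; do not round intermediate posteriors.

Apply Bayes' rule sequentially, carrying P(storm) forward.
After a satellite scan='clouding': P(storm) = 0.75·0.1000 / (0.75·0.1000 + 0.2·0.9000) ≈ 0.2941
After a satellite scan='clear': P(storm) = 0.25·0.2941 / (0.25·0.2941 + 0.8·0.7059) ≈ 0.1152
After a barometric reading='steady': P(storm) = 0.55·0.1152 / (0.55·0.1152 + 0.7·0.8848) ≈ 0.0928
After a barometric reading='steady': P(storm) = 0.55·0.0928 / (0.55·0.0928 + 0.7·0.9072) ≈ 0.0744
After a barometric reading='steady': P(storm) = 0.55·0.0744 / (0.55·0.0744 + 0.7·0.9256) ≈ 0.0594
After a satellite scan='clear': P(storm) = 0.25·0.0594 / (0.25·0.0594 + 0.8·0.9406) ≈ 0.0194

0.019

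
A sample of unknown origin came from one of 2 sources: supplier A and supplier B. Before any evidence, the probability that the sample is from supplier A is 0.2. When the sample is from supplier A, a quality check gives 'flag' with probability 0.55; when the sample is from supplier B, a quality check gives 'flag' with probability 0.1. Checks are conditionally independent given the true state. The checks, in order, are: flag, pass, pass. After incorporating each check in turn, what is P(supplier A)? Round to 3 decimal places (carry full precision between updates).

0.256

After 'flag': P(supplier A) = 0.55·0.2000 / (0.55·0.2000 + 0.1·0.8000) ≈ 0.5789
After 'pass': P(supplier A) = 0.45·0.5789 / (0.45·0.5789 + 0.9·0.4211) ≈ 0.4074
After 'pass': P(supplier A) = 0.45·0.4074 / (0.45·0.4074 + 0.9·0.5926) ≈ 0.2558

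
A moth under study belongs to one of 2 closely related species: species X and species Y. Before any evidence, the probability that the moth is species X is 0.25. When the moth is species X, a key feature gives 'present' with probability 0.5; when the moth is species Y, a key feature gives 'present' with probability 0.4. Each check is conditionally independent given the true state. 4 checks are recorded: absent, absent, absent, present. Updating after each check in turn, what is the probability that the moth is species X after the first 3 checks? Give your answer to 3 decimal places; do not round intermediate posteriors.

After 'absent': P(species X) = 0.5·0.2500 / (0.5·0.2500 + 0.6·0.7500) ≈ 0.2174
After 'absent': P(species X) = 0.5·0.2174 / (0.5·0.2174 + 0.6·0.7826) ≈ 0.1880
After 'absent': P(species X) = 0.5·0.1880 / (0.5·0.1880 + 0.6·0.8120) ≈ 0.1617

0.162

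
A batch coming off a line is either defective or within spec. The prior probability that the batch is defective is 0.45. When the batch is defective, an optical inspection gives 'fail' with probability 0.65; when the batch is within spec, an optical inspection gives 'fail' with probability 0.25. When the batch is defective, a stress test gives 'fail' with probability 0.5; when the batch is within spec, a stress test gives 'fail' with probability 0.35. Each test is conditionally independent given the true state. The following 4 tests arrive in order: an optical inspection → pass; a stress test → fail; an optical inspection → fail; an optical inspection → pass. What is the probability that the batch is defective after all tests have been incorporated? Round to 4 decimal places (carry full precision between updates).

After an optical inspection='pass': P(defective) = 0.35·0.4500 / (0.35·0.4500 + 0.75·0.5500) ≈ 0.2763
After a stress test='fail': P(defective) = 0.5·0.2763 / (0.5·0.2763 + 0.35·0.7237) ≈ 0.3529
After an optical inspection='fail': P(defective) = 0.65·0.3529 / (0.65·0.3529 + 0.25·0.6471) ≈ 0.5865
After an optical inspection='pass': P(defective) = 0.35·0.5865 / (0.35·0.5865 + 0.75·0.4135) ≈ 0.3982

0.3982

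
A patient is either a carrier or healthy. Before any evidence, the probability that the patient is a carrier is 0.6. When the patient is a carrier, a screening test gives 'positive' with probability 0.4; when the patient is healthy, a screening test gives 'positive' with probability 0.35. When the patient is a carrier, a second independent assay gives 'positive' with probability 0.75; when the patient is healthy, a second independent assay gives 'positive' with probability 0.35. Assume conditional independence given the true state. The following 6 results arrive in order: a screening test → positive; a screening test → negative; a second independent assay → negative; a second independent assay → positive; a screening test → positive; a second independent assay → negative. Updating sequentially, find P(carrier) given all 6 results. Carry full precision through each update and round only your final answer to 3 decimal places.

Each posterior becomes the prior for the next update.
After a screening test='positive': P(carrier) = 0.4·0.6000 / (0.4·0.6000 + 0.35·0.4000) ≈ 0.6316
After a screening test='negative': P(carrier) = 0.6·0.6316 / (0.6·0.6316 + 0.65·0.3684) ≈ 0.6128
After a second independent assay='negative': P(carrier) = 0.25·0.6128 / (0.25·0.6128 + 0.65·0.3872) ≈ 0.3783
After a second independent assay='positive': P(carrier) = 0.75·0.3783 / (0.75·0.3783 + 0.35·0.6217) ≈ 0.5660
After a screening test='positive': P(carrier) = 0.4·0.5660 / (0.4·0.5660 + 0.35·0.4340) ≈ 0.5985
After a second independent assay='negative': P(carrier) = 0.25·0.5985 / (0.25·0.5985 + 0.65·0.4015) ≈ 0.3644

0.364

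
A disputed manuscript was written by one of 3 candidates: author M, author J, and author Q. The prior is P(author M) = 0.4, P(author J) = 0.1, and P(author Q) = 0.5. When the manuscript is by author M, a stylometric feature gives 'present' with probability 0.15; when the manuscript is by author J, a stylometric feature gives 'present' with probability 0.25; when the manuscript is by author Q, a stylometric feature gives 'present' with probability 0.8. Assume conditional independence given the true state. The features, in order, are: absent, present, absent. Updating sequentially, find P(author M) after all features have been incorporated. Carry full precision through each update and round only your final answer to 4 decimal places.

Each posterior becomes the prior for the next update.
After 'absent': normaliser = 0.85·0.4000 + 0.75·0.1000 + 0.2·0.5000; P(author M) ≈ 0.6602, P(author J) ≈ 0.1456, P(author Q) ≈ 0.1942
After 'present': normaliser = 0.15·0.6602 + 0.25·0.1456 + 0.8·0.1942; P(author M) ≈ 0.3406, P(author J) ≈ 0.1252, P(author Q) ≈ 0.5342
After 'absent': normaliser = 0.85·0.3406 + 0.75·0.1252 + 0.2·0.5342; P(author M) ≈ 0.5905, P(author J) ≈ 0.1916, P(author Q) ≈ 0.2179

0.5905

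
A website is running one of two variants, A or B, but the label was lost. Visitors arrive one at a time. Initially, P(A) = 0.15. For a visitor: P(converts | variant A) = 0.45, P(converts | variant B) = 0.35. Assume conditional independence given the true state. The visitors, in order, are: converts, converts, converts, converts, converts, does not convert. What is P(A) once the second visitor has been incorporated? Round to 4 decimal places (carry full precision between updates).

0.2258

Apply Bayes' rule sequentially, carrying P(A) forward.
After 'converts': P(A) = 0.45·0.1500 / (0.45·0.1500 + 0.35·0.8500) ≈ 0.1849
After 'converts': P(A) = 0.45·0.1849 / (0.45·0.1849 + 0.35·0.8151) ≈ 0.2258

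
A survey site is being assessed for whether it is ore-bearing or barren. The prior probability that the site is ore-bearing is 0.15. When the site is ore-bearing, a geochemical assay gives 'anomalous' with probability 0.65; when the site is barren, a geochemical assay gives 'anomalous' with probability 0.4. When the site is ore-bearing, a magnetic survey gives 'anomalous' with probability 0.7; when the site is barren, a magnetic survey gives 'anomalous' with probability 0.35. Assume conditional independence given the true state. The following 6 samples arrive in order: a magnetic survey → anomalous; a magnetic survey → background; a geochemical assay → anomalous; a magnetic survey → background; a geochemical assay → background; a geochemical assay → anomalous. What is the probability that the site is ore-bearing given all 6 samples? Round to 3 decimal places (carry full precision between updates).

0.104

Each posterior becomes the prior for the next update.
After a magnetic survey='anomalous': P(ore) = 0.7·0.1500 / (0.7·0.1500 + 0.35·0.8500) ≈ 0.2609
After a magnetic survey='background': P(ore) = 0.3·0.2609 / (0.3·0.2609 + 0.65·0.7391) ≈ 0.1401
After a geochemical assay='anomalous': P(ore) = 0.65·0.1401 / (0.65·0.1401 + 0.4·0.8599) ≈ 0.2093
After a magnetic survey='background': P(ore) = 0.3·0.2093 / (0.3·0.2093 + 0.65·0.7907) ≈ 0.1089
After a geochemical assay='background': P(ore) = 0.35·0.1089 / (0.35·0.1089 + 0.6·0.8911) ≈ 0.0665
After a geochemical assay='anomalous': P(ore) = 0.65·0.0665 / (0.65·0.0665 + 0.4·0.9335) ≈ 0.1038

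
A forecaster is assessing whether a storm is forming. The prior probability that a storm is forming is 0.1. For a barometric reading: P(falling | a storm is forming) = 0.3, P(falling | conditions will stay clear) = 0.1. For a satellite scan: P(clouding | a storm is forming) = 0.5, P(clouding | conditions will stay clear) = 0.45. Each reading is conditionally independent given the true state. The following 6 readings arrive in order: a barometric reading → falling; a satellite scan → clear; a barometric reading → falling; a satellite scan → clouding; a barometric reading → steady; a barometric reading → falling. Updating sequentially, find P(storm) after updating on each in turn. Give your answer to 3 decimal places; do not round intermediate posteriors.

0.702

After a barometric reading='falling': P(storm) = 0.3·0.1000 / (0.3·0.1000 + 0.1·0.9000) ≈ 0.2500
After a satellite scan='clear': P(storm) = 0.5·0.2500 / (0.5·0.2500 + 0.55·0.7500) ≈ 0.2326
After a barometric reading='falling': P(storm) = 0.3·0.2326 / (0.3·0.2326 + 0.1·0.7674) ≈ 0.4762
After a satellite scan='clouding': P(storm) = 0.5·0.4762 / (0.5·0.4762 + 0.45·0.5238) ≈ 0.5025
After a barometric reading='steady': P(storm) = 0.7·0.5025 / (0.7·0.5025 + 0.9·0.4975) ≈ 0.4400
After a barometric reading='falling': P(storm) = 0.3·0.4400 / (0.3·0.4400 + 0.1·0.5600) ≈ 0.7021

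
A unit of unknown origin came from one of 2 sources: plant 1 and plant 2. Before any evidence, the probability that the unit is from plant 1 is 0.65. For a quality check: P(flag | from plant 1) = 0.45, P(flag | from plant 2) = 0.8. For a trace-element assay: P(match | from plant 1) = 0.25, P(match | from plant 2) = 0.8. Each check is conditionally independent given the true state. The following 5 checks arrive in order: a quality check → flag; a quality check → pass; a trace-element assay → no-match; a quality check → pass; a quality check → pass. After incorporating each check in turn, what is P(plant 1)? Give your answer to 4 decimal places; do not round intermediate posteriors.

0.9879

After a quality check='flag': P(plant 1) = 0.45·0.6500 / (0.45·0.6500 + 0.8·0.3500) ≈ 0.5109
After a quality check='pass': P(plant 1) = 0.55·0.5109 / (0.55·0.5109 + 0.2·0.4891) ≈ 0.7418
After a trace-element assay='no-match': P(plant 1) = 0.75·0.7418 / (0.75·0.7418 + 0.2·0.2582) ≈ 0.9151
After a quality check='pass': P(plant 1) = 0.55·0.9151 / (0.55·0.9151 + 0.2·0.0849) ≈ 0.9673
After a quality check='pass': P(plant 1) = 0.55·0.9673 / (0.55·0.9673 + 0.2·0.0327) ≈ 0.9879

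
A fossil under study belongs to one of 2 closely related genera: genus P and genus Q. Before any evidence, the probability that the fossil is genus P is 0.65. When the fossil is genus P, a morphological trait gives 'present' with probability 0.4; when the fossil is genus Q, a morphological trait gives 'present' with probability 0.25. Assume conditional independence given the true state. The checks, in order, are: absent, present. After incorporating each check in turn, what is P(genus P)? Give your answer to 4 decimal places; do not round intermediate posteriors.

0.7039

After 'absent': P(genus P) = 0.6·0.6500 / (0.6·0.6500 + 0.75·0.3500) ≈ 0.5977
After 'present': P(genus P) = 0.4·0.5977 / (0.4·0.5977 + 0.25·0.4023) ≈ 0.7039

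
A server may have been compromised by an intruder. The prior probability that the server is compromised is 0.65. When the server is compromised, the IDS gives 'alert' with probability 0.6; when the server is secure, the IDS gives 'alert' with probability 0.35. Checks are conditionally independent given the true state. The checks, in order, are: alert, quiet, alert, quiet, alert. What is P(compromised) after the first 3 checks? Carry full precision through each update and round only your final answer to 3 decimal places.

0.771

Each posterior becomes the prior for the next update.
After 'alert': P(compromised) = 0.6·0.6500 / (0.6·0.6500 + 0.35·0.3500) ≈ 0.7610
After 'quiet': P(compromised) = 0.4·0.7610 / (0.4·0.7610 + 0.65·0.2390) ≈ 0.6621
After 'alert': P(compromised) = 0.6·0.6621 / (0.6·0.6621 + 0.35·0.3379) ≈ 0.7706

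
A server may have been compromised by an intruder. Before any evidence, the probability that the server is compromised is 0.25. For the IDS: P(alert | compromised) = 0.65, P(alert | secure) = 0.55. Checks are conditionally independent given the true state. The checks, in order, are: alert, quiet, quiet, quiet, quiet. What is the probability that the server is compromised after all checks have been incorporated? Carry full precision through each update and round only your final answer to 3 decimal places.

After 'alert': P(compromised) = 0.65·0.2500 / (0.65·0.2500 + 0.55·0.7500) ≈ 0.2826
After 'quiet': P(compromised) = 0.35·0.2826 / (0.35·0.2826 + 0.45·0.7174) ≈ 0.2345
After 'quiet': P(compromised) = 0.35·0.2345 / (0.35·0.2345 + 0.45·0.7655) ≈ 0.1924
After 'quiet': P(compromised) = 0.35·0.1924 / (0.35·0.1924 + 0.45·0.8076) ≈ 0.1564
After 'quiet': P(compromised) = 0.35·0.1564 / (0.35·0.1564 + 0.45·0.8436) ≈ 0.1260

0.126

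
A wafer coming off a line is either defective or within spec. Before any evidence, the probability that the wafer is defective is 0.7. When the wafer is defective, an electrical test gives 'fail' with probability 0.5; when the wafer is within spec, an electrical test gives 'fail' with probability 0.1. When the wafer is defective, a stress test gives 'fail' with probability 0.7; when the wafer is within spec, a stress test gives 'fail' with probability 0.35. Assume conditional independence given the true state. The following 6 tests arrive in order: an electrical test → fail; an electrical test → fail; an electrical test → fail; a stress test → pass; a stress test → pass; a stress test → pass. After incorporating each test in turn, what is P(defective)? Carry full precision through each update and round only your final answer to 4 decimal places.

Each posterior becomes the prior for the next update.
After an electrical test='fail': P(defective) = 0.5·0.7000 / (0.5·0.7000 + 0.1·0.3000) ≈ 0.9211
After an electrical test='fail': P(defective) = 0.5·0.9211 / (0.5·0.9211 + 0.1·0.0789) ≈ 0.9831
After an electrical test='fail': P(defective) = 0.5·0.9831 / (0.5·0.9831 + 0.1·0.0169) ≈ 0.9966
After a stress test='pass': P(defective) = 0.3·0.9966 / (0.3·0.9966 + 0.65·0.0034) ≈ 0.9926
After a stress test='pass': P(defective) = 0.3·0.9926 / (0.3·0.9926 + 0.65·0.0074) ≈ 0.9842
After a stress test='pass': P(defective) = 0.3·0.9842 / (0.3·0.9842 + 0.65·0.0158) ≈ 0.9663

0.9663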